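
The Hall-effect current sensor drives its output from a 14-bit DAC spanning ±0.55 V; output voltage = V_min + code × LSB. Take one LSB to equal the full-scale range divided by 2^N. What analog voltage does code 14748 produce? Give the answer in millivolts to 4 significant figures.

Full-scale range = 0.55 V − (-0.55 V) = 1.1 V. LSB = 1.1 V / 2^14.
V_out = V_min + code × LSB = -0.55 V + 14748 × 1.1 V / 16384
      = -0.55 + 0.990161 = 0.440161 V.

440.2 mV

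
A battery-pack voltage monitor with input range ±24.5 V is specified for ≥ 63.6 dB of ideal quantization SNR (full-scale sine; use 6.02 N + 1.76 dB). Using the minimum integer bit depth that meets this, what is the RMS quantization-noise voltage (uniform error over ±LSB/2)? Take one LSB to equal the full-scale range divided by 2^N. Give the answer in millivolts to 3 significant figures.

Full-scale range = 24.5 V − (-24.5 V) = 49 V.
N ≥ (63.6 − 1.76)/6.02 = 10.272 → N_min = 11.
Step size = 49/2048 V = 23.926 mV.
V_rms = LSB/√12 = 6.91 mV.

6.91 mV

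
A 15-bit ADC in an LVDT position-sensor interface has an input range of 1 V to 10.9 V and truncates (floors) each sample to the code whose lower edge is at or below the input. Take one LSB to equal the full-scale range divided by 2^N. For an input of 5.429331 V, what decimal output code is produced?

14660

The full-scale span is 10.9 − (1) = 9.9 V. LSB = 9.9 V / 2^15 ≈ 302.1 µV.
code = ⌊(V_in − V_min)/LSB⌋ = ⌊(V_in − V_min) × 2^15 / range⌋
     = ⌊(5.429331 − (1)) × 32768 / 9.9⌋ = ⌊4.429331 × 32768/9.9⌋
     = ⌊14660.638⌋ = 14660.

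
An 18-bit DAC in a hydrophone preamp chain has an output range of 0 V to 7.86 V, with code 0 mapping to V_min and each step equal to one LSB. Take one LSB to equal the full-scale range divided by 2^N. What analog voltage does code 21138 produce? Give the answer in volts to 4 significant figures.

V_FS = 7.86 V. LSB = 7.86 V / 2^18.
V_out = V_min + code × LSB = 0 V + 21138 × 7.86 V / 262144
      = 0 V + 0.633792 V = 0.633792 V.

0.6338 V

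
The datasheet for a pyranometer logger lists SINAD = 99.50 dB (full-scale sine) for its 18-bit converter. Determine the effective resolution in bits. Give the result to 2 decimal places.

(99.50 − 1.76) / 6.02 = 97.74/6.02 = 16.2359 effective bits.

16.24 bits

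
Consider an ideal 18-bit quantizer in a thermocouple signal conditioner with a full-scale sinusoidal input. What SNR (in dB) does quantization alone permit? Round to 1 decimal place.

6.02(18) + 1.76 = 108.36 + 1.76 = 110.12 dB.

110.1 dB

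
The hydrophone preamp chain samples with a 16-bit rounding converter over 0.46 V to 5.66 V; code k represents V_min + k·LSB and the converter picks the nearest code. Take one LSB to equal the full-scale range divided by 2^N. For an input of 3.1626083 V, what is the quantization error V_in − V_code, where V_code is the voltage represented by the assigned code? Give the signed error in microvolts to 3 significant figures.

Full-scale range = 5.66 V − (0.46 V) = 5.2 V. LSB = 5.2 V / 2^16 ≈ 79.35 µV.
Position in LSBs: (3.1626083 − (0.46)) × 65536/5.2 = 34061.1803; rounding gives k = 34061.
Reconstructed level: 0.46 + 34061 × 5.2/65536 V = 3.1625939941 V.
V_in − V_code = 3.1626083 − (3.1625939941) = +14.3 µV.

+14.3 µV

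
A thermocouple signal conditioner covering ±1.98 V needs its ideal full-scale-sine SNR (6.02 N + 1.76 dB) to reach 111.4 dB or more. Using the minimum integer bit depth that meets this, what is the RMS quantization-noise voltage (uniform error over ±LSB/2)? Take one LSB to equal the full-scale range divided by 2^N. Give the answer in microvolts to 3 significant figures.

2.18 µV

The full-scale span is 1.98 − (-1.98) = 3.96 V.
N ≥ (111.4 − 1.76)/6.02 = 18.213 → N_min = 19.
LSB = 3.96 V ÷ 2^19 = 3.96/524288 V = 7.5531 µV.
σ_q = LSB/√12 = 7.5531 µV/3.4641 = 2.18 µV.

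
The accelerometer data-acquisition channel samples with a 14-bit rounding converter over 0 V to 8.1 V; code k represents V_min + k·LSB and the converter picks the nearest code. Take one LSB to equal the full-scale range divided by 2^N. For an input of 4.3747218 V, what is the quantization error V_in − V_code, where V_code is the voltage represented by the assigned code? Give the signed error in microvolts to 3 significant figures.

−89.0 µV

Span = 8.1 V. LSB = 8.1 V / 2^14 ≈ 494.4 µV.
Position in LSBs: (4.3747218 − (0)) × 16384/8.1 = 8848.8200; rounding gives k = 8849.
Reconstructed level: 0 + 8849 × 8.1/16384 V = 4.3748107910 V.
V_in − V_code = 4.3747218 − (4.3748107910) = −89.0 µV.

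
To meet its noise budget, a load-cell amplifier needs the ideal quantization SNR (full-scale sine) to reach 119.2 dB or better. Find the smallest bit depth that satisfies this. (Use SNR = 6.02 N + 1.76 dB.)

Solving 6.02 N ≥ 119.2 − 1.76: N ≥ 19.508. Round up → N = 20.

20 bits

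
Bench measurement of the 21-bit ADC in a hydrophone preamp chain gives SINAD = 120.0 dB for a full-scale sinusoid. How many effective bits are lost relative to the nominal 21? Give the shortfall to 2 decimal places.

Effective bits = (120.0 − 1.76)/6.02 = 19.6412.
Shortfall = 21 − 19.6412 = 1.3588 bits.

1.36 bits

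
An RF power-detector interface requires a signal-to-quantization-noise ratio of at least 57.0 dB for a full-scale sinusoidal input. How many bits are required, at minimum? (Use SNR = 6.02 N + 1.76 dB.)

N ≥ (57.0 − 1.76)/6.02 = 9.176 → N_min = 10.

10 bits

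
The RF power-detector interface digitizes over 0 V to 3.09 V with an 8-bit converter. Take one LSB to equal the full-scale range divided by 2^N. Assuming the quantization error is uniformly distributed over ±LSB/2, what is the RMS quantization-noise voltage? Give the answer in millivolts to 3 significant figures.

3.48 mV

Span = 3.09 V.
Step size = 3.09/256 V = 12.070 mV.
For a uniform distribution on [−LSB/2, +LSB/2], V_rms = LSB/√12 = 12.070 mV/3.4641 = 3.48 mV.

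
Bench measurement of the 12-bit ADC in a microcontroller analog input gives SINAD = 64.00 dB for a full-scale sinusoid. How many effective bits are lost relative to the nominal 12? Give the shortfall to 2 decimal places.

1.66 bits

N_eff = (64.00 − 1.76)/6.02 = 10.3389 bits.
Shortfall = 12 − 10.3389 = 1.6611 bits.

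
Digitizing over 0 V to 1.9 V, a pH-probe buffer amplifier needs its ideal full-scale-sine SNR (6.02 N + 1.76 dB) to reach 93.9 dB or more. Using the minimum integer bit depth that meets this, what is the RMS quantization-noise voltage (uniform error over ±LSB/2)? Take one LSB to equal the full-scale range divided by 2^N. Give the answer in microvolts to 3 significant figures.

8.37 µV

V_FS = 1.9 V.
Required N = ⌈(93.9 − 1.76)/6.02⌉ = ⌈15.306⌉ = 16.
LSB = 1.9 V ÷ 2^16 = 1.9/65536 V = 28.992 µV.
σ_q = LSB/√12 = 28.992 µV/3.4641 = 8.37 µV.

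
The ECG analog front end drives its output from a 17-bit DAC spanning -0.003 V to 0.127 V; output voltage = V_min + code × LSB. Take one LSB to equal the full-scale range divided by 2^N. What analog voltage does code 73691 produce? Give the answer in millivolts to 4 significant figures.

70.09 mV

Range = 0.127 − (-0.003) = 0.13 V. LSB = 0.13 V / 2^17.
V_out = V_min + code × LSB = -0.003 V + 73691 × 0.13 V / 131072
      = -0.003 + 0.0730883 = 0.0700883 V.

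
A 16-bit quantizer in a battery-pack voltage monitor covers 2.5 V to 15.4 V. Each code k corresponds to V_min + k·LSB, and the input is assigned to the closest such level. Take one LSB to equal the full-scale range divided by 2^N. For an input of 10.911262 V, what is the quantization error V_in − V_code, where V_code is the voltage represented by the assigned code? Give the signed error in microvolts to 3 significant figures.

−35.6 µV

Full-scale range = 15.4 V − (2.5 V) = 12.9 V. LSB = 12.9 V / 2^16 ≈ 196.8 µV.
(10.911262 − (2.5)) / LSB = 8.411262 × 65536/12.9 = 42731.8191. Nearest integer: k = 42732.
Reconstructed level: 2.5 + 42732 × 12.9/65536 V = 10.911297607 V.
e = 10.911262 − (10.911297607) = −35.6 µV.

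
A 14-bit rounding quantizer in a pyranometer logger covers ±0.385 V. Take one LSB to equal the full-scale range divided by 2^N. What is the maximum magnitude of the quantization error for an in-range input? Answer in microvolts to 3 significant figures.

Full-scale range = 0.385 V − (-0.385 V) = 0.77 V.
Step size = 0.77/16384 V = 46.997 µV.
A rounding quantizer has |error| ≤ LSB/2 = 23.5 µV.

23.5 µV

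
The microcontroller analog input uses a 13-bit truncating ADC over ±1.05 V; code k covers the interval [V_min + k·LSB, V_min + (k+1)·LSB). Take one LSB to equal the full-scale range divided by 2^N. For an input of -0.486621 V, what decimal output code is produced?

2197

Span: 1.05 V − (-1.05 V) = 2.1 V. LSB = 2.1 V / 2^13 ≈ 256.3 µV.
code = ⌊(V_in − V_min)/LSB⌋ = ⌊(V_in − V_min) × 2^13 / range⌋
     = ⌊(-0.486621 − (-1.05)) × 8192 / 2.1⌋ = ⌊0.563379 × 8192/2.1⌋
     = ⌊2197.715⌋ = 2197.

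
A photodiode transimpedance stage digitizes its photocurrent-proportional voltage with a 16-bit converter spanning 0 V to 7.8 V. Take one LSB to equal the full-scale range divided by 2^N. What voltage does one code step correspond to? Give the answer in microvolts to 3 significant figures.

119 µV

Full-scale range = 7.8 V.
2^16 = 65536 levels.
One LSB is 7.8 V / 65536 = 119 µV.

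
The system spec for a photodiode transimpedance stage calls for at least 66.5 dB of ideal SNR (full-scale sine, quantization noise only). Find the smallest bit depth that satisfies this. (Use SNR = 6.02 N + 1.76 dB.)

11 bits

Required N = ⌈(66.5 − 1.76)/6.02⌉ = ⌈10.754⌉ = 11.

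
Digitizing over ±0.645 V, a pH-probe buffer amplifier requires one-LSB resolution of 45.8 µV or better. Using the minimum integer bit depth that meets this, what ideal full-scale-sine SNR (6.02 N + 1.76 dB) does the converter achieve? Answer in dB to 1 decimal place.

Full-scale range = 0.645 V − (-0.645 V) = 1.29 V.
Need 2^N ≥ 1.29 V / 45.8 µV = 28170 → N_min = 15.
Ideal SNR at N = 15: 6.02·15 + 1.76 = 92.1 dB.

92.1 dB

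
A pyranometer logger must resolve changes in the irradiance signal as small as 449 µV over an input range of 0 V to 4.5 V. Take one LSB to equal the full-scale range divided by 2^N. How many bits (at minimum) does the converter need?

14 bits

V_FS = 4.5 V.
Levels needed ≥ 4.5/449 µV = 10020. 2^14 = 16384 suffices, so N_min = 14.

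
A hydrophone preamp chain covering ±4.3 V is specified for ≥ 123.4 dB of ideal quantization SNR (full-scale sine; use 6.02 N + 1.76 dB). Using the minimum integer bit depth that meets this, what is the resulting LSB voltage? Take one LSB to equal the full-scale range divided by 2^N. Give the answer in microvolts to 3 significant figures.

The full-scale span is 4.3 − (-4.3) = 8.6 V.
Required N = ⌈(123.4 − 1.76)/6.02⌉ = ⌈20.206⌉ = 21.
One LSB is 8.6 V / 2097152 = 4.10 µV.

4.10 µV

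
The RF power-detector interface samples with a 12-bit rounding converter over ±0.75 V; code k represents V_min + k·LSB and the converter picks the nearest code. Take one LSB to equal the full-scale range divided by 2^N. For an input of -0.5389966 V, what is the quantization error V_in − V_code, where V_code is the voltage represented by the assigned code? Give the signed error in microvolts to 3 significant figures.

Range = 0.75 − (-0.75) = 1.5 V. LSB = 1.5 V / 2^12 ≈ 366.2 µV.
Position in LSBs: (-0.5389966 − (-0.75)) × 4096/1.5 = 576.1800; rounding gives k = 576.
Reconstructed level: -0.75 + 576 × 1.5/4096 V = -0.5390625000 V.
e = -0.5389966 − (-0.5390625000) = +65.9 µV.

+65.9 µV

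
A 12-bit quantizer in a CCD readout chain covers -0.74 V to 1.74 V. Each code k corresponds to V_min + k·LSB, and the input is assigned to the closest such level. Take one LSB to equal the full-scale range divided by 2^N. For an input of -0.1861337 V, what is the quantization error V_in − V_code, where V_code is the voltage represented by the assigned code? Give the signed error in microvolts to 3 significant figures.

Full-scale range = 1.74 V − (-0.74 V) = 2.48 V. LSB = 2.48 V / 2^12 ≈ 0.6055 mV.
(-0.1861337 − (-0.74)) / LSB = 0.5538663 × 4096/2.48 = 914.7727. Nearest integer: k = 915.
V_code = -0.74 + (915/4096) × 2.48 = -0.1859960938 V.
e = -0.1861337 − (-0.1859960938) = −138 µV.

−138 µV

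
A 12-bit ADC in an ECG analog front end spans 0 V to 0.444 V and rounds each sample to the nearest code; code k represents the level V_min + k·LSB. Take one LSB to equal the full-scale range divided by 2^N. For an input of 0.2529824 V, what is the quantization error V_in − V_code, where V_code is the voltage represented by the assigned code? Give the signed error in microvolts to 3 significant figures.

Range is 0.444 V. LSB = 0.444 V / 2^12 ≈ 108.4 µV.
Position in LSBs: (0.2529824 − (0)) × 4096/0.444 = 2333.8196; rounding gives k = 2334.
Reconstructed level: 0 + 2334 × 0.444/4096 V = 0.2530019531 V.
e = 0.2529824 − (0.2530019531) = −19.6 µV.

−19.6 µV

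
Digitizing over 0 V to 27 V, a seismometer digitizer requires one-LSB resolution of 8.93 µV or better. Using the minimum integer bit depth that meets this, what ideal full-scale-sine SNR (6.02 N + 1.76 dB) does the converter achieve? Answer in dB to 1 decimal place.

Span = 27 V.
27 V / 8.93 µV = 3.024e6. Since 2^21 = 2097152 and 2^22 = 4194304, N = 22.
Ideal SNR at N = 22: 6.02·22 + 1.76 = 134.2 dB.

134.2 dB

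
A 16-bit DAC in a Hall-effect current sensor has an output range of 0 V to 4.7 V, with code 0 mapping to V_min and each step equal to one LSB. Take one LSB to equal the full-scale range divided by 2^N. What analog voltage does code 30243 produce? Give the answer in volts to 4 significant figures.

2.169 V

Span = 4.7 V. LSB = 4.7 V / 2^16.
V_out = 0 + 30243 × (4.7/65536) V
      = 0 + 2.16892 = 2.16892 V.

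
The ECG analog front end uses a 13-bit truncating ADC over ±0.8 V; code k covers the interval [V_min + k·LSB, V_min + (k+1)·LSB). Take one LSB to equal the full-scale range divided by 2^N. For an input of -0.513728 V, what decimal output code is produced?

Span: 0.8 V − (-0.8 V) = 1.6 V. LSB = 1.6 V / 2^13 ≈ 195.3 µV.
V_in − V_min = -0.513728 − (-0.8) = 0.286272 V.
Divide by LSB: 0.286272 × 8192/1.6 = 1465.7126.
Truncating gives code 1465.

1465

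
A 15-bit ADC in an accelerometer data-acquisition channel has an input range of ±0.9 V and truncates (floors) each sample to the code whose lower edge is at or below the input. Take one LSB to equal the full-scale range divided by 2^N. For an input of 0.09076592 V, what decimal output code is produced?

Range = 0.9 − (-0.9) = 1.8 V. LSB = 1.8 V / 2^15 ≈ 54.93 µV.
(V_in − V_min) × 2^15/range = (0.09076592 − (-0.9)) × 32768/1.8 = 18036.343.
Floor → code = 18036.

18036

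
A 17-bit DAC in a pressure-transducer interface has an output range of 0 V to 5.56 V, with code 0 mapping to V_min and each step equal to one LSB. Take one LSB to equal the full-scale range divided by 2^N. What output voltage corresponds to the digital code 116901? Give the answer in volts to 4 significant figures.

Span = 5.56 V. LSB = 5.56 V / 2^17.
V_out = V_min + code × LSB = 0 V + 116901 × 5.56 V / 131072
      = 0 + 4.95887 = 4.95887 V.

4.959 V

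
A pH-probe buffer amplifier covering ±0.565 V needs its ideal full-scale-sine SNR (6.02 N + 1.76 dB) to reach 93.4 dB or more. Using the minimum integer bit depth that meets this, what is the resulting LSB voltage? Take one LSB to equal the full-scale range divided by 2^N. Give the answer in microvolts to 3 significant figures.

Span: 0.565 V − (-0.565 V) = 1.13 V.
Required N = ⌈(93.4 − 1.76)/6.02⌉ = ⌈15.223⌉ = 16.
One LSB is 1.13 V / 65536 = 17.2 µV.

17.2 µV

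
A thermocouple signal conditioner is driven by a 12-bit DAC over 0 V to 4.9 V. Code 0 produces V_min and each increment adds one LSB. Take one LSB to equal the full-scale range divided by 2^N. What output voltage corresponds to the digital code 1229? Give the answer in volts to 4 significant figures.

Range is 4.9 V. LSB = 4.9 V / 2^12.
V_out = V_min + code × LSB = 0 V + 1229 × 4.9 V / 4096
      = 0 + 1.47024 = 1.47024 V.

1.470 V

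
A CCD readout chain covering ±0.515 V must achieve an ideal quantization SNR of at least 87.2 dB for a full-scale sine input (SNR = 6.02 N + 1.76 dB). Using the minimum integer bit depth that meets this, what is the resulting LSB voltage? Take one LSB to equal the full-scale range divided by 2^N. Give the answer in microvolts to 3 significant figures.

The full-scale span is 0.515 − (-0.515) = 1.03 V.
6.02 N + 1.76 ≥ 87.2 gives N ≥ 14.193, so the minimum integer is 15.
LSB = 1.03 V ÷ 2^15 = 1.03/32768 V = 31.4 µV.

31.4 µV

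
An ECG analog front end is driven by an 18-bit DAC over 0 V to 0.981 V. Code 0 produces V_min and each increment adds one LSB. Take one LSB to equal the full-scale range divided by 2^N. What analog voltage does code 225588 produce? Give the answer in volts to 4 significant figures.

0.8442 V

V_FS = 0.981 V. LSB = 0.981 V / 2^18.
V_out = V_min + code × LSB = 0 V + 225588 × 0.981 V / 262144
      = 0 V + 0.844199 V = 0.844199 V.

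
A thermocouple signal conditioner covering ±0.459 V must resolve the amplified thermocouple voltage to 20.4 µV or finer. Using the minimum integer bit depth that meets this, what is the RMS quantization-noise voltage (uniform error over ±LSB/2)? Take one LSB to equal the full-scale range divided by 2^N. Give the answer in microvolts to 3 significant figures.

Span: 0.459 V − (-0.459 V) = 0.918 V.
0.918 V / 20.4 µV = 45000. Since 2^15 = 32768 and 2^16 = 65536, N = 16.
LSB = 0.918 V / 2^16 = 14.008 µV.
RMS noise = LSB/√12 = 4.04 µV.

4.04 µV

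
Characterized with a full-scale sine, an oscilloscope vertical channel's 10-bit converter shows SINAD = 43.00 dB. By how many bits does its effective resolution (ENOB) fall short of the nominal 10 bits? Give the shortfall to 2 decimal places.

Effective bits = (43.00 − 1.76)/6.02 = 6.8505.
10 − 6.8505 = 3.15 bits below nominal.

3.15 bits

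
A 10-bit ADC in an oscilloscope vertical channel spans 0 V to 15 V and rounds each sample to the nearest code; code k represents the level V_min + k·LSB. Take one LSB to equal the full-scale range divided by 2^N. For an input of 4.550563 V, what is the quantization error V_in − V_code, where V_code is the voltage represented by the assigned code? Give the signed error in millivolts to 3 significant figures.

−5.10 mV

V_FS = 15 V. LSB = 15 V / 2^10 ≈ 14.65 mV.
(4.550563 − (0)) / LSB = 4.550563 × 1024/15 = 310.6518. Nearest integer: k = 311.
V_code = 0 + (311/1024) × 15 = 4.555664063 V.
e = 4.550563 − (4.555664063) = −5.10 mV.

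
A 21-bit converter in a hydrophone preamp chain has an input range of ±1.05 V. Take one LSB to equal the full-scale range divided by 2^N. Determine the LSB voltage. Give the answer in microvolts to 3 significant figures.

Range = 1.05 − (-1.05) = 2.1 V.
There are 2^21 = 2097152 steps.
Step size = 2.1/2097152 V = 1.00 µV.

1.00 µV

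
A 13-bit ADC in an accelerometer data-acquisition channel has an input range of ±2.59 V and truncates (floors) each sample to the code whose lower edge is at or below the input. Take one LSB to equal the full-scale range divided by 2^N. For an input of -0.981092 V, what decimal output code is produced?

The full-scale span is 2.59 − (-2.59) = 5.18 V. LSB = 5.18 V / 2^13 ≈ 0.6323 mV.
V_in − V_min = -0.981092 − (-2.59) = 1.608908 V.
Divide by LSB: 1.608908 × 8192/5.18 = 2544.4352.
Truncating gives code 2544.

2544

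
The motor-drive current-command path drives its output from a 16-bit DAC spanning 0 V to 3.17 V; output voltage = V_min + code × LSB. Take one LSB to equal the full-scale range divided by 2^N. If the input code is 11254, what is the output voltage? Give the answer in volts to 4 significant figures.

0.5444 V

Span = 3.17 V. LSB = 3.17 V / 2^16.
V_out = 0 + 11254 × (3.17/65536) V
      = 0 + 0.544360 = 0.544360 V.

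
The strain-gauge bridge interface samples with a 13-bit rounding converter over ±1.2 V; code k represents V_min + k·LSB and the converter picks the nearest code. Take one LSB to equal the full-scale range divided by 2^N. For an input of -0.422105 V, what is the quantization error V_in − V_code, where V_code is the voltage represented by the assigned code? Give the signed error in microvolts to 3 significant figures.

The full-scale span is 1.2 − (-1.2) = 2.4 V. LSB = 2.4 V / 2^13 ≈ 293.0 µV.
(-0.422105 − (-1.2)) / LSB = 0.777895 × 8192/2.4 = 2655.2149. Nearest integer: k = 2655.
Reconstructed level: -1.2 + 2655 × 2.4/8192 V = -0.4221679688 V.
V_in − V_code = -0.422105 − (-0.4221679688) = +63.0 µV.

+63.0 µV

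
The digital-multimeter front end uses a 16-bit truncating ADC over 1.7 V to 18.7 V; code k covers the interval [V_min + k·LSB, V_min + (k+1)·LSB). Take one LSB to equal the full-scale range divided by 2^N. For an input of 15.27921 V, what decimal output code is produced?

Range = 18.7 − (1.7) = 17 V. LSB = 17 V / 2^16 ≈ 259.4 µV.
(V_in − V_min) × 2^16/range = (15.27921 − (1.7)) × 65536/17 = 52348.653.
Floor → code = 52348.

52348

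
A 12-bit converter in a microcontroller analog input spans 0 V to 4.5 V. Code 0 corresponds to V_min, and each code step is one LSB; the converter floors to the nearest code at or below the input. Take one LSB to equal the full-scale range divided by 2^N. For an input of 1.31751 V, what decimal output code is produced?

1199

Range is 4.5 V. LSB = 4.5 V / 2^12 ≈ 1.099 mV.
code = ⌊(V_in − V_min)/LSB⌋ = ⌊(V_in − V_min) × 2^12 / range⌋
     = ⌊(1.31751 − (0)) × 4096 / 4.5⌋ = ⌊1.31751 × 4096/4.5⌋
     = ⌊1199.227⌋ = 1199.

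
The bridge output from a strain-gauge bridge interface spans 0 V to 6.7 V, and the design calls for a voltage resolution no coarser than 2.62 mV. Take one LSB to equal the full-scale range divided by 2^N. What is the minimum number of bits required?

12 bits

V_FS = 6.7 V.
Required number of levels: 6.7/2.62 mV = 2557.3; smallest N with 2^N ≥ that is 12.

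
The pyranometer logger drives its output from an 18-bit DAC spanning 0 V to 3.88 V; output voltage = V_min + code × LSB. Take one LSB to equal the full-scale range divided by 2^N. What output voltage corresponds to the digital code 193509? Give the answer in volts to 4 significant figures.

2.864 V

Span = 3.88 V. LSB = 3.88 V / 2^18.
V_out = 0 + 193509 × (3.88/262144) V
      = 0 V + 2.86413 V = 2.86413 V.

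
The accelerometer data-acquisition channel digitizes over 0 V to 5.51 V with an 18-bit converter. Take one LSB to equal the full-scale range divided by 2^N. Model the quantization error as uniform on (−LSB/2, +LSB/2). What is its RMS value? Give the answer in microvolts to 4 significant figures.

Span = 5.51 V.
LSB = 5.51 V / 2^18 = 21.0190 µV.
For a uniform distribution on [−LSB/2, +LSB/2], V_rms = LSB/√12 = 21.0190 µV/3.4641 = 6.068 µV.

6.068 µV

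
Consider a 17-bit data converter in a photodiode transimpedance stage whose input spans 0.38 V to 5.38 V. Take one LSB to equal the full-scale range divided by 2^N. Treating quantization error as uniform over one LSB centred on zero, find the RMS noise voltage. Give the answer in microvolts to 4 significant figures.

Range = 5.38 − (0.38) = 5 V.
LSB = 5 V / 2^17 = 38.1470 µV.
RMS of a uniform error over width LSB is LSB/√12 = 11.01 µV.

11.01 µV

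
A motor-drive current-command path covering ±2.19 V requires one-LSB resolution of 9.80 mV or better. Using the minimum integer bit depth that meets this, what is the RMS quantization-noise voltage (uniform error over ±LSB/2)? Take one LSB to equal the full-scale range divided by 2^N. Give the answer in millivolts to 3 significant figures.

The full-scale span is 2.19 − (-2.19) = 4.38 V.
Levels needed ≥ 4.38/9.80 mV = 446.9. 2^9 = 512 suffices, so N_min = 9.
One LSB is 4.38 V / 512 = 8.5547 mV.
RMS noise = LSB/√12 = 2.47 mV.

2.47 mV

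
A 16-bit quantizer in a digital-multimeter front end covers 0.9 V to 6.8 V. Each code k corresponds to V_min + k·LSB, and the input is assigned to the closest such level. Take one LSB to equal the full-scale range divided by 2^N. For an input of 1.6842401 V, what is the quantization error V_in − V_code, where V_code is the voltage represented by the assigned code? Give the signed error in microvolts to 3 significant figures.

Span: 6.8 V − (0.9 V) = 5.9 V. LSB = 5.9 V / 2^16 ≈ 90.03 µV.
(1.6842401 − (0.9)) / LSB = 0.7842401 × 65536/5.9 = 8711.1795. Nearest integer: k = 8711.
V_code = V_min + k × range/2^16 = 0.9 + 8711 × 5.9/65536 = 1.6842239380 V.
e = 1.6842401 − (1.6842239380) = +16.2 µV.

+16.2 µV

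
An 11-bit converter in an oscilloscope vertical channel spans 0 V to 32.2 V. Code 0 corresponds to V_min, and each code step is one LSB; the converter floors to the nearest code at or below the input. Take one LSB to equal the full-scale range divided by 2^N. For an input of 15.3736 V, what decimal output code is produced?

Range is 32.2 V. LSB = 32.2 V / 2^11 ≈ 15.72 mV.
(V_in − V_min) × 2^11/range = (15.3736 − (0)) × 2048/32.2 = 977.799.
Floor → code = 977.

977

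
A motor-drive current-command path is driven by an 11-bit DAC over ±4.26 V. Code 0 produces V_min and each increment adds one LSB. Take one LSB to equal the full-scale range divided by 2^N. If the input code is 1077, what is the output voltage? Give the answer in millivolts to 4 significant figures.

Range = 4.26 − (-4.26) = 8.52 V. LSB = 8.52 V / 2^11.
Output = V_min + (1077/2048) × range = -4.26 + 0.525879 × 8.52 V
      = -4.26 V + 4.48049 V = 0.220488 V.

220.5 mV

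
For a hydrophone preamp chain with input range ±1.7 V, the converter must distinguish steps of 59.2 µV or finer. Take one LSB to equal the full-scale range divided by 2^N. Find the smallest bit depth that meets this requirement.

Range = 1.7 − (-1.7) = 3.4 V.
3.4 V / 59.2 µV = 57430. Since 2^15 = 32768 and 2^16 = 65536, N = 16.

16 bits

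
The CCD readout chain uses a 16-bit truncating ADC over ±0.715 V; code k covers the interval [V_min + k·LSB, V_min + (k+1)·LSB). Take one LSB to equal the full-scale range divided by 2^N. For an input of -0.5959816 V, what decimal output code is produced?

5454

Full-scale range = 0.715 V − (-0.715 V) = 1.43 V. LSB = 1.43 V / 2^16 ≈ 21.82 µV.
code = ⌊(V_in − V_min)/LSB⌋ = ⌊(V_in − V_min) × 2^16 / range⌋
     = ⌊(-0.5959816 − (-0.715)) × 65536 / 1.43⌋ = ⌊0.1190184 × 65536/1.43⌋
     = ⌊5454.538⌋ = 5454.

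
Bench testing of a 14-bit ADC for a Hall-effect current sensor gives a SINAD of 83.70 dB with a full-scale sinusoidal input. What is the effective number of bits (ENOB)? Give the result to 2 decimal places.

Inverting SNR = 6.02 N + 1.76: N_eff = (83.70 − 1.76)/6.02 = 13.6113.

13.61 bits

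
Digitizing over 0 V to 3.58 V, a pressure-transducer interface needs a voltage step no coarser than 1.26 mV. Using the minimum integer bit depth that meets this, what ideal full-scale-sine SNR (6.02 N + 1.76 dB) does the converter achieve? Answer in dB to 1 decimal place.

Range is 3.58 V.
Required number of levels: 3.58/1.26 mV = 2841.3; smallest N with 2^N ≥ that is 12.
6.02(12) + 1.76 = 74.00 dB.

74.0 dB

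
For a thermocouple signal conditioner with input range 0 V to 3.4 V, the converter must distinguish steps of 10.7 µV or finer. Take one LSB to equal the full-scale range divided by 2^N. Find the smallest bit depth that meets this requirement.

19 bits

Range is 3.4 V.
Required number of levels: 3.4/10.7 µV = 317760; smallest N with 2^N ≥ that is 19.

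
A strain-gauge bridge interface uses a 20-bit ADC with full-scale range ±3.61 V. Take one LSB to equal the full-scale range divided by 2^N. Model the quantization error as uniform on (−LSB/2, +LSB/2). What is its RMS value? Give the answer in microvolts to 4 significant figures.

1.988 µV

Range = 3.61 − (-3.61) = 7.22 V.
LSB = 7.22 V ÷ 2^20 = 7.22/1048576 V = 6.88553 µV.
σ_q = LSB/√12 = 6.88553 µV/3.4641 = 1.988 µV.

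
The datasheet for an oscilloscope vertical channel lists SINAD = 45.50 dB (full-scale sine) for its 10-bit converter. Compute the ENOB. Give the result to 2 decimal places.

7.27 bits

(45.50 − 1.76) / 6.02 = 43.74/6.02 = 7.2658 effective bits.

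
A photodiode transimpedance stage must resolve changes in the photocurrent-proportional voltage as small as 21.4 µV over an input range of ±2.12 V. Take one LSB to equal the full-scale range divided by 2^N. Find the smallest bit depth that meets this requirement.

18 bits

Span: 2.12 V − (-2.12 V) = 4.24 V.
Need 2^N ≥ 4.24 V / 21.4 µV = 198100 → N_min = 18.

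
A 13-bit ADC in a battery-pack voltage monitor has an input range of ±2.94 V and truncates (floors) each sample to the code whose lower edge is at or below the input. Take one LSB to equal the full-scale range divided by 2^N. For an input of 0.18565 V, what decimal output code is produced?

4354

Range = 2.94 − (-2.94) = 5.88 V. LSB = 5.88 V / 2^13 ≈ 0.7178 mV.
(V_in − V_min) × 2^13/range = (0.18565 − (-2.94)) × 8192/5.88 = 4354.647.
Floor → code = 4354.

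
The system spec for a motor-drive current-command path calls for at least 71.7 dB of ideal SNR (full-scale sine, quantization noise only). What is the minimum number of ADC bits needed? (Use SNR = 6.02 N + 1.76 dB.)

6.02 N + 1.76 ≥ 71.7 gives N ≥ 11.618, so the minimum integer is 12.

12 bits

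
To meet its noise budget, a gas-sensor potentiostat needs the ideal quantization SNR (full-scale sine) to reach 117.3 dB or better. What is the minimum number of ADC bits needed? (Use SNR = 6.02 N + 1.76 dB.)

N ≥ (117.3 − 1.76)/6.02 = 19.193 → N_min = 20.

20 bits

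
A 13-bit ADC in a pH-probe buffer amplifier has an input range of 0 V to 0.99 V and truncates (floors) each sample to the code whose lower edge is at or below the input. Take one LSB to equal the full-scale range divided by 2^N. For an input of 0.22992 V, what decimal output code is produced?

Full-scale range = 0.99 V. LSB = 0.99 V / 2^13 ≈ 120.8 µV.
V_in − V_min = 0.22992 − (0) = 0.22992 V.
Divide by LSB: 0.22992 × 8192/0.99 = 1902.5299.
Truncating gives code 1902.

1902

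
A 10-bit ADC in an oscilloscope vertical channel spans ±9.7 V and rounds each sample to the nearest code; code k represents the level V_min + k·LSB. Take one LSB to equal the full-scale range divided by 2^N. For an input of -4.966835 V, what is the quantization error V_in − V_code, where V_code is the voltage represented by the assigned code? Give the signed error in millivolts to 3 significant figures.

−3.16 mV

Span: 9.7 V − (-9.7 V) = 19.4 V. LSB = 19.4 V / 2^10 ≈ 18.95 mV.
Position in LSBs: (-4.966835 − (-9.7)) × 1024/19.4 = 249.8330; rounding gives k = 250.
V_code = -9.7 + (250/1024) × 19.4 = -4.963671875 V.
Error = V_in − V_code = -4.966835 − (-4.963671875) = −3.16 mV.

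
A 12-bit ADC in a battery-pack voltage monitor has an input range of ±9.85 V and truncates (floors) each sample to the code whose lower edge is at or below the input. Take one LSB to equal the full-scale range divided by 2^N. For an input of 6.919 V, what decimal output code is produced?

3486

Full-scale range = 9.85 V − (-9.85 V) = 19.7 V. LSB = 19.7 V / 2^12 ≈ 4.810 mV.
(V_in − V_min) × 2^12/range = (6.919 − (-9.85)) × 4096/19.7 = 3486.590.
Floor → code = 3486.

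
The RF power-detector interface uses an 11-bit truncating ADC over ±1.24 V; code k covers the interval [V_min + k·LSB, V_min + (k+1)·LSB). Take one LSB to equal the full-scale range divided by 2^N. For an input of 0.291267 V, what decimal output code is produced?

Range = 1.24 − (-1.24) = 2.48 V. LSB = 2.48 V / 2^11 ≈ 1.211 mV.
(V_in − V_min) × 2^11/range = (0.291267 − (-1.24)) × 2048/2.48 = 1264.530.
Floor → code = 1264.

1264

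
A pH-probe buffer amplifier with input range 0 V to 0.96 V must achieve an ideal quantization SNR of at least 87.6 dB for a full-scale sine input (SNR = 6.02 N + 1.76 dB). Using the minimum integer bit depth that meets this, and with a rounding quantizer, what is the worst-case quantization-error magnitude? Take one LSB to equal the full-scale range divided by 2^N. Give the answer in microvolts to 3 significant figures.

Span = 0.96 V.
N ≥ (87.6 − 1.76)/6.02 = 14.259 → N_min = 15.
LSB = 0.96 V ÷ 2^15 = 0.96/32768 V = 29.297 µV.
Max error for round-to-nearest is LSB/2 = 14.6 µV.

14.6 µV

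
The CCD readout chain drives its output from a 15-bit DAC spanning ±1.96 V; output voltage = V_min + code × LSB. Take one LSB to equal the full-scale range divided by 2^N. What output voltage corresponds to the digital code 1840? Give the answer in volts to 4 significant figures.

The full-scale span is 1.96 − (-1.96) = 3.92 V. LSB = 3.92 V / 2^15.
V_out = -1.96 + 1840 × (3.92/32768) V
      = -1.96 V + 0.220117 V = -1.73988 V.

-1.740 V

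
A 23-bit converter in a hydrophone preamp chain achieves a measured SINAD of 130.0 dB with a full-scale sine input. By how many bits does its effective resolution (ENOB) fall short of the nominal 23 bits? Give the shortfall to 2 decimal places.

Effective bits = (130.0 − 1.76)/6.02 = 21.3023.
Shortfall = 23 − 21.3023 = 1.6977 bits.

1.70 bits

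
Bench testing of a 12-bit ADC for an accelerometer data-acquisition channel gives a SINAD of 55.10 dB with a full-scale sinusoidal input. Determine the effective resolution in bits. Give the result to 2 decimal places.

8.86 bits

(55.10 − 1.76) / 6.02 = 53.34/6.02 = 8.8605 effective bits.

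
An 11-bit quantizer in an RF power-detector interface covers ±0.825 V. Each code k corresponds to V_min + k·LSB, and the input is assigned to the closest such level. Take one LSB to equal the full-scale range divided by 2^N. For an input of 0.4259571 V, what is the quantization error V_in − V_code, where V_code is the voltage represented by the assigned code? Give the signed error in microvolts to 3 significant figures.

−239 µV

Span: 0.825 V − (-0.825 V) = 1.65 V. LSB = 1.65 V / 2^11 ≈ 0.8057 mV.
(0.4259571 − (-0.825)) / LSB = 1.2509571 × 2048/1.65 = 1552.7031. Nearest integer: k = 1553.
V_code = V_min + k × range/2^11 = -0.825 + 1553 × 1.65/2048 = 0.4261962891 V.
Error = V_in − V_code = 0.4259571 − (0.4261962891) = −239 µV.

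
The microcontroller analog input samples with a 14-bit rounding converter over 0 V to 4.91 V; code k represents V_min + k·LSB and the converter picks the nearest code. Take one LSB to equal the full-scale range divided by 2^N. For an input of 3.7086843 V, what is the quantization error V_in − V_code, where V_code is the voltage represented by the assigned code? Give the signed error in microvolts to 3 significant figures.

+112 µV

Range is 4.91 V. LSB = 4.91 V / 2^14 ≈ 299.7 µV.
(V_in − V_min)/LSB = (3.7086843 − (0)) × 16384/4.91 = 12375.3734 → nearest code k = 12375.
Reconstructed level: 0 + 12375 × 4.91/16384 V = 3.7085723877 V.
V_in − V_code = 3.7086843 − (3.7085723877) = +112 µV.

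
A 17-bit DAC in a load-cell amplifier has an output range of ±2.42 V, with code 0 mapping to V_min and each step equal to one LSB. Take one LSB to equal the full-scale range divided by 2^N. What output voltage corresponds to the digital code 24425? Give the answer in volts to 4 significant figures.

-1.518 V

Span: 2.42 V − (-2.42 V) = 4.84 V. LSB = 4.84 V / 2^17.
V_out = V_min + code × LSB = -2.42 V + 24425 × 4.84 V / 131072
      = -2.42 + 0.901924 = -1.51808 V.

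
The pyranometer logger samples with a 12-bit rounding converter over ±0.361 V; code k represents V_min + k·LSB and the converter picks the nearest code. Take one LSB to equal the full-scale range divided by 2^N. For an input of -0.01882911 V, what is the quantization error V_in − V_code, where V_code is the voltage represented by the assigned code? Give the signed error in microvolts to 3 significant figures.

Range = 0.361 − (-0.361) = 0.722 V. LSB = 0.722 V / 2^12 ≈ 176.3 µV.
(V_in − V_min)/LSB = (-0.01882911 − (-0.361)) × 4096/0.722 = 1941.1800 → nearest code k = 1941.
V_code = V_min + k × range/2^12 = -0.361 + 1941 × 0.722/4096 = -0.01886083984 V.
Error = V_in − V_code = -0.01882911 − (-0.01886083984) = +31.7 µV.

+31.7 µV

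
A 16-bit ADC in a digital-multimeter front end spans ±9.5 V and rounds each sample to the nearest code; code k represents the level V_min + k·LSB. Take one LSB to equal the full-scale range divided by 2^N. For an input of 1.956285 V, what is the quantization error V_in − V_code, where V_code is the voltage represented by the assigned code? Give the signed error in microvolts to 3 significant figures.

The full-scale span is 9.5 − (-9.5) = 19 V. LSB = 19 V / 2^16 ≈ 289.9 µV.
(1.956285 − (-9.5)) / LSB = 11.456285 × 65536/19 = 39515.7418. Nearest integer: k = 39516.
Reconstructed level: -9.5 + 39516 × 19/65536 V = 1.9563598633 V.
Error = V_in − V_code = 1.956285 − (1.9563598633) = −74.9 µV.

−74.9 µV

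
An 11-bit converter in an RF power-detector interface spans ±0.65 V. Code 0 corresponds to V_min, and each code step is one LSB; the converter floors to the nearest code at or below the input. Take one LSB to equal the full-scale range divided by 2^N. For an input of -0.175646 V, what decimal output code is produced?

The full-scale span is 0.65 − (-0.65) = 1.3 V. LSB = 1.3 V / 2^11 ≈ 0.6348 mV.
V_in − V_min = -0.175646 − (-0.65) = 0.474354 V.
Divide by LSB: 0.474354 × 2048/1.3 = 747.2900.
Truncating gives code 747.

747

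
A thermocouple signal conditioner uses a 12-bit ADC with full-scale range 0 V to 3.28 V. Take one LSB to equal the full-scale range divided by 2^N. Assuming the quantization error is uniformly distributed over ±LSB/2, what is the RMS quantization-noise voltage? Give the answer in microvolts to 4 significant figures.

231.2 µV

Range is 3.28 V.
One LSB is 3.28 V / 4096 = 0.800781 mV.
V_rms = LSB/√12 = 0.800781 mV / √12 = 231.2 µV.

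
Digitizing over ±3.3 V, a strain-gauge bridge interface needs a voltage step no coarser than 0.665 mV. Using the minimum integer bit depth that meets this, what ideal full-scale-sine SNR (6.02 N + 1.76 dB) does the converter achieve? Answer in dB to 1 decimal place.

Range = 3.3 − (-3.3) = 6.6 V.
Need 2^N ≥ 6.6 V / 0.665 mV = 9925 → N_min = 14.
SNR = 6.02 × 14 + 1.76 = 86.04 dB.

86.0 dB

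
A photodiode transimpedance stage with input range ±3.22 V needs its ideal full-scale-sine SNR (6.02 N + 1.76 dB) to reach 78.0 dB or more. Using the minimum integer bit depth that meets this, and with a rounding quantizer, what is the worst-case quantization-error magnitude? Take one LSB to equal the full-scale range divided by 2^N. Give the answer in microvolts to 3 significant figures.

Span: 3.22 V − (-3.22 V) = 6.44 V.
6.02 N + 1.76 ≥ 78.0 gives N ≥ 12.664, so the minimum integer is 13.
LSB = 6.44 V / 2^13 = 0.78613 mV.
|e|_max = LSB/2 = 393 µV.

393 µV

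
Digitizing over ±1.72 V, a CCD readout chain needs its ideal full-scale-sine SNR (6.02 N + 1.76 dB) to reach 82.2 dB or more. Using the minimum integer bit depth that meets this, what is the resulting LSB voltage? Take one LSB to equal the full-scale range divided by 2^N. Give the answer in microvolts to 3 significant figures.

The full-scale span is 1.72 − (-1.72) = 3.44 V.
6.02 N + 1.76 ≥ 82.2 gives N ≥ 13.362, so the minimum integer is 14.
LSB = 3.44 V ÷ 2^14 = 3.44/16384 V = 210 µV.

210 µV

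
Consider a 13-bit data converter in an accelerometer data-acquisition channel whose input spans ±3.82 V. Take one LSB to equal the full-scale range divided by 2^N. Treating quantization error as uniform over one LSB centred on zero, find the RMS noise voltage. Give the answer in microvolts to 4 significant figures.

Full-scale range = 3.82 V − (-3.82 V) = 7.64 V.
LSB = 7.64 V / 2^13 = 0.932617 mV.
σ_q = LSB/√12 = 0.932617 mV/3.4641 = 269.2 µV.

269.2 µV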